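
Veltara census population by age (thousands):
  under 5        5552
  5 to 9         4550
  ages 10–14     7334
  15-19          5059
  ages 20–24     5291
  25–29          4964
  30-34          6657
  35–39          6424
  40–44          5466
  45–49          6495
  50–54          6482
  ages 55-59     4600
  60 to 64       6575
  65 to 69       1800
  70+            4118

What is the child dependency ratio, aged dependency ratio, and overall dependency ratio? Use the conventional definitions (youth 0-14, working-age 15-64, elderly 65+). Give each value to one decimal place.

0–14: 5552 + 4550 + 7334 = 17436
15–64: 5059 + 5291 + 4964 + 6657 + 6424 + 5466 + 6495 + 6482 + 4600 + 6575 = 58013
65+: 1800 + 4118 = 5918
Youth dependency ratio = 17436 / 58013 × 100 = 30.1
Old-age dependency ratio = 5918 / 58013 × 100 = 10.2
Total dependency ratio = (17436 + 5918) / 58013 × 100 = 23354 / 58013 × 100 = 40.3

Youth dependency ratio: 30.1
Old-age dependency ratio: 10.2
Total dependency ratio: 40.3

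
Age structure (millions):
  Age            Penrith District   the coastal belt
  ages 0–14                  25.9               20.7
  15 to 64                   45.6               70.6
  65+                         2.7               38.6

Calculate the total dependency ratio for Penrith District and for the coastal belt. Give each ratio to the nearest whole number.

Penrith District: (25.9 + 2.7) / 45.6 × 100 = 28.6 / 45.6 × 100 = 63
the coastal belt: (20.7 + 38.6) / 70.6 × 100 = 59.3 / 70.6 × 100 = 84

Penrith District: 63
the coastal belt: 84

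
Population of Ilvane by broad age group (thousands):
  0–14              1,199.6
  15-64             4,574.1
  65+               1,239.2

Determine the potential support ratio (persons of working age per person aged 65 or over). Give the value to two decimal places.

Potential support ratio = 4,574.1 / 1,239.2 = 3.69

Potential support ratio: 3.69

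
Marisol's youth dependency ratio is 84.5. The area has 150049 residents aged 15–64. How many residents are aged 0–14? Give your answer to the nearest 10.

Youth dependency ratio = youth / working-age × 100
84.5 = Y / 150049 × 100
⇒ 126790

Aged 0–14: 126790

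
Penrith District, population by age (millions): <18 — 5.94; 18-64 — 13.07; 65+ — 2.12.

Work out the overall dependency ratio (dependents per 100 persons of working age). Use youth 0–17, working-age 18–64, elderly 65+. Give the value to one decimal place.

Total dependency ratio: 61.7

Total dependency ratio = (5.94 + 2.12) / 13.07 × 100 = 8.06 / 13.07 × 100 = 61.7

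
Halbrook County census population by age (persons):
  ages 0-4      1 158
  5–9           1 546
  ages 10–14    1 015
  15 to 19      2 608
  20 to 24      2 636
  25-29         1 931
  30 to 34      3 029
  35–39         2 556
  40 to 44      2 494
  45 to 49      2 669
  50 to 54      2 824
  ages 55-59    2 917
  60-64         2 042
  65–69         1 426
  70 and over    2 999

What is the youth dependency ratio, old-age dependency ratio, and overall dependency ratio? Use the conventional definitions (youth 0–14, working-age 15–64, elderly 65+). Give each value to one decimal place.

0–14: 1 158 + 1 546 + 1 015 = 3 719
15–64: 2 608 + 2 636 + 1 931 + 3 029 + 2 556 + 2 494 + 2 669 + 2 824 + 2 917 + 2 042 = 25 706
65+: 1 426 + 2 999 = 4 425
Youth dependency ratio = 3 719 / 25 706 × 100 = 14.5
Old-age dependency ratio = 4 425 / 25 706 × 100 = 17.2
Total dependency ratio = (3 719 + 4 425) / 25 706 × 100 = 8 144 / 25 706 × 100 = 31.7

Youth dependency ratio: 14.5
Old-age dependency ratio: 17.2
Total dependency ratio: 31.7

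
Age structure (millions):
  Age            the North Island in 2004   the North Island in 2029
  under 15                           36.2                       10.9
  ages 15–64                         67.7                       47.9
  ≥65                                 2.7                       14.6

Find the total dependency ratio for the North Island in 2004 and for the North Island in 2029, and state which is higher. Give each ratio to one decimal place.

the North Island in 2004: 57.5
the North Island in 2029: 53.2
Higher: the North Island in 2004

the North Island in 2004: (36.2 + 2.7) / 67.7 × 100 = 38.9 / 67.7 × 100 = 57.5
the North Island in 2029: (10.9 + 14.6) / 47.9 × 100 = 25.5 / 47.9 × 100 = 53.2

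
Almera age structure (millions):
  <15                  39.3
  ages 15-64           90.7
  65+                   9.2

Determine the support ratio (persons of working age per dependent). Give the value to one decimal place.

Support ratio: 1.9

Support ratio = 90.7 / (39.3 + 9.2) = 90.7 / 48.5 = 1.9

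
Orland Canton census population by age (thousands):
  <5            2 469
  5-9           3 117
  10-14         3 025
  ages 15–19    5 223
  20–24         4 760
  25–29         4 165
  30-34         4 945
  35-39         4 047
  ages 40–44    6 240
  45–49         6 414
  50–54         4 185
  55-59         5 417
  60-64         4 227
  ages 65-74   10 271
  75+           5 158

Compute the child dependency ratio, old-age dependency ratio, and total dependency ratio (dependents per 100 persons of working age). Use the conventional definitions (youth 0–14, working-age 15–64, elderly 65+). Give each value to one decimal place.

Youth dependency ratio: 17.4
Old-age dependency ratio: 31.1
Total dependency ratio: 48.4

0–14: 2 469 + 3 117 + 3 025 = 8 611
15–64: 5 223 + 4 760 + 4 165 + 4 945 + 4 047 + 6 240 + 6 414 + 4 185 + 5 417 + 4 227 = 49 623
65+: 10 271 + 5 158 = 15 429
Youth dependency ratio = 8 611 / 49 623 × 100 = 17.4
Old-age dependency ratio = 15 429 / 49 623 × 100 = 31.1
Total dependency ratio = (8 611 + 15 429) / 49 623 × 100 = 24 040 / 49 623 × 100 = 48.4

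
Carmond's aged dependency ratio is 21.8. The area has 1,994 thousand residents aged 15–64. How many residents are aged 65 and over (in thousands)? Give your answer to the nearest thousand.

Aged 65 and over: 435

Old-age dependency ratio = elderly / working-age × 100
21.8 = E / 1,994 × 100
⇒ 435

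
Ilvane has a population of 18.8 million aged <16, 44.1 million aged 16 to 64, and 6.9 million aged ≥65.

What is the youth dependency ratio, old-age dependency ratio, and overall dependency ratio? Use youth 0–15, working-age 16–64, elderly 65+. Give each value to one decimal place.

Youth dependency ratio: 42.6
Old-age dependency ratio: 15.6
Total dependency ratio: 58.3

Youth dependency ratio = 18.8 / 44.1 × 100 = 42.6
Old-age dependency ratio = 6.9 / 44.1 × 100 = 15.6
Total dependency ratio = (18.8 + 6.9) / 44.1 × 100 = 25.7 / 44.1 × 100 = 58.3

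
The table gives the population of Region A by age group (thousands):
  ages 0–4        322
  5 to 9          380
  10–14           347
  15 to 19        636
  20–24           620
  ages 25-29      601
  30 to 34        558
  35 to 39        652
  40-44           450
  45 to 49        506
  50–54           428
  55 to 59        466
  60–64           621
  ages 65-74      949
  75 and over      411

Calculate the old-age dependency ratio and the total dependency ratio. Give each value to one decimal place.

0–14: 322 + 380 + 347 = 1 049
15–64: 636 + 620 + 601 + 558 + 652 + 450 + 506 + 428 + 466 + 621 = 5 538
65+: 949 + 411 = 1 360
Old-age dependency ratio = 1 360 / 5 538 × 100 = 24.6
Total dependency ratio = (1 049 + 1 360) / 5 538 × 100 = 2 409 / 5 538 × 100 = 43.5

Old-age dependency ratio: 24.6
Total dependency ratio: 43.5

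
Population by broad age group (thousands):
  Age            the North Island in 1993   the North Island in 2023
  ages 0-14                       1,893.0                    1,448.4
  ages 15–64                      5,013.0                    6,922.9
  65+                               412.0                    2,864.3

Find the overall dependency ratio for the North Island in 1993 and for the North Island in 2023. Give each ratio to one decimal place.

the North Island in 1993: 46.0
the North Island in 2023: 62.3

the North Island in 1993: (1,893.0 + 412.0) / 5,013.0 × 100 = 2,305.0 / 5,013.0 × 100 = 46.0
the North Island in 2023: (1,448.4 + 2,864.3) / 6,922.9 × 100 = 4,312.7 / 6,922.9 × 100 = 62.3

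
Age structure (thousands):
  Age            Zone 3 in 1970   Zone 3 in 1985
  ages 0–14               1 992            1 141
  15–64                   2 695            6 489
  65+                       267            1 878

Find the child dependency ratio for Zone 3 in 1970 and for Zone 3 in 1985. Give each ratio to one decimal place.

Zone 3 in 1970: 1 992 / 2 695 × 100 = 73.9
Zone 3 in 1985: 1 141 / 6 489 × 100 = 17.6

Zone 3 in 1970: 73.9
Zone 3 in 1985: 17.6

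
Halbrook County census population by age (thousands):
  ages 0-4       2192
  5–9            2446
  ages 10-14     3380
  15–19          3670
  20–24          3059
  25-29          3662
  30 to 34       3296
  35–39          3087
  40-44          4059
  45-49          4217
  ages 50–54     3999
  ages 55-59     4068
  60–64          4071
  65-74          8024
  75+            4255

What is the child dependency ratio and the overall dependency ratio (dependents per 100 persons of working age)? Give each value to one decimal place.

0–14: 2192 + 2446 + 3380 = 8018
15–64: 3670 + 3059 + 3662 + 3296 + 3087 + 4059 + 4217 + 3999 + 4068 + 4071 = 37188
65+: 8024 + 4255 = 12279
Youth dependency ratio = 8018 / 37188 × 100 = 21.6
Total dependency ratio = (8018 + 12279) / 37188 × 100 = 20297 / 37188 × 100 = 54.6

Youth dependency ratio: 21.6
Total dependency ratio: 54.6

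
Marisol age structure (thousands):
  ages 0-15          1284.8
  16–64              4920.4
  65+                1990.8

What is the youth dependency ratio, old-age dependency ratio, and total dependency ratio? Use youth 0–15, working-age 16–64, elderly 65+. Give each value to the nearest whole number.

Youth dependency ratio: 26
Old-age dependency ratio: 40
Total dependency ratio: 67

Youth dependency ratio = 1284.8 / 4920.4 × 100 = 26
Old-age dependency ratio = 1990.8 / 4920.4 × 100 = 40
Total dependency ratio = (1284.8 + 1990.8) / 4920.4 × 100 = 3275.6 / 4920.4 × 100 = 67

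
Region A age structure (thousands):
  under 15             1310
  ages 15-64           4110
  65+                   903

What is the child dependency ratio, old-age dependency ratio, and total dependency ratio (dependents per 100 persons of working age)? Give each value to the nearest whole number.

Youth dependency ratio = 1310 / 4110 × 100 = 32
Old-age dependency ratio = 903 / 4110 × 100 = 22
Total dependency ratio = (1310 + 903) / 4110 × 100 = 2213 / 4110 × 100 = 54

Youth dependency ratio: 32
Old-age dependency ratio: 22
Total dependency ratio: 54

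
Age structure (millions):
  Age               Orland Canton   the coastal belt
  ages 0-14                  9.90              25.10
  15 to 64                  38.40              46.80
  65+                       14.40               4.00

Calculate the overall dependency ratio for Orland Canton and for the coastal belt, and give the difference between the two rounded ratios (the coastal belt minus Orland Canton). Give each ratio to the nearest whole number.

Orland Canton: 63
the coastal belt: 62
Difference: -1

Orland Canton: (9.90 + 14.40) / 38.40 × 100 = 24.30 / 38.40 × 100 = 63
the coastal belt: (25.10 + 4.00) / 46.80 × 100 = 29.10 / 46.80 × 100 = 62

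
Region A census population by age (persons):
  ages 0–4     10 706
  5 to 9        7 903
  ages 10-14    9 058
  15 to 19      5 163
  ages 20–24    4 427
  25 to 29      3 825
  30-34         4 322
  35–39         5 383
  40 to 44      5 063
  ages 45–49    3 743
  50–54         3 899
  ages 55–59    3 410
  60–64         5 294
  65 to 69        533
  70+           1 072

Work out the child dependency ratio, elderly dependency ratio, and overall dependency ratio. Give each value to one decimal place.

0–14: 10 706 + 7 903 + 9 058 = 27 667
15–64: 5 163 + 4 427 + 3 825 + 4 322 + 5 383 + 5 063 + 3 743 + 3 899 + 3 410 + 5 294 = 44 529
65+: 533 + 1 072 = 1 605
Youth dependency ratio = 27 667 / 44 529 × 100 = 62.1
Old-age dependency ratio = 1 605 / 44 529 × 100 = 3.6
Total dependency ratio = (27 667 + 1 605) / 44 529 × 100 = 29 272 / 44 529 × 100 = 65.7

Youth dependency ratio: 62.1
Old-age dependency ratio: 3.6
Total dependency ratio: 65.7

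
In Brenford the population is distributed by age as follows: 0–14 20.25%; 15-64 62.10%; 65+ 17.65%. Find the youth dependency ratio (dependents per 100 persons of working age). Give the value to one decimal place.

Youth dependency ratio = 20.25 / 62.10 × 100 = 32.6

Youth dependency ratio: 32.6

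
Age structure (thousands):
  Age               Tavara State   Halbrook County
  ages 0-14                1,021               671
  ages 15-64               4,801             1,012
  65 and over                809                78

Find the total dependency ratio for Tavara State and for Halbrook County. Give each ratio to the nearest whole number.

Tavara State: 38
Halbrook County: 74

Tavara State: (1,021 + 809) / 4,801 × 100 = 1,830 / 4,801 × 100 = 38
Halbrook County: (671 + 78) / 1,012 × 100 = 749 / 1,012 × 100 = 74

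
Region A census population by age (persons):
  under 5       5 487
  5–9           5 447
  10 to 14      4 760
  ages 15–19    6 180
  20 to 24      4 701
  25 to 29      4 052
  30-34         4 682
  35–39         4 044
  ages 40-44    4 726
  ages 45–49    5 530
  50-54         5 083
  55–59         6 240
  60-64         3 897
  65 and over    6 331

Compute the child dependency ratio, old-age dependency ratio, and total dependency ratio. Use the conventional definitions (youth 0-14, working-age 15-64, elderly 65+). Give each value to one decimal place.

Youth dependency ratio: 31.9
Old-age dependency ratio: 12.9
Total dependency ratio: 44.8

0–14: 5 487 + 5 447 + 4 760 = 15 694
15–64: 6 180 + 4 701 + 4 052 + 4 682 + 4 044 + 4 726 + 5 530 + 5 083 + 6 240 + 3 897 = 49 135
65+: 6 331
Youth dependency ratio = 15 694 / 49 135 × 100 = 31.9
Old-age dependency ratio = 6 331 / 49 135 × 100 = 12.9
Total dependency ratio = (15 694 + 6 331) / 49 135 × 100 = 22 025 / 49 135 × 100 = 44.8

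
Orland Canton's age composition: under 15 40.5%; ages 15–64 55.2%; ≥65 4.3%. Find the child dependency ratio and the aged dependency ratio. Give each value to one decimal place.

Youth dependency ratio: 73.4
Old-age dependency ratio: 7.8

Youth dependency ratio = 40.5 / 55.2 × 100 = 73.4
Old-age dependency ratio = 4.3 / 55.2 × 100 = 7.8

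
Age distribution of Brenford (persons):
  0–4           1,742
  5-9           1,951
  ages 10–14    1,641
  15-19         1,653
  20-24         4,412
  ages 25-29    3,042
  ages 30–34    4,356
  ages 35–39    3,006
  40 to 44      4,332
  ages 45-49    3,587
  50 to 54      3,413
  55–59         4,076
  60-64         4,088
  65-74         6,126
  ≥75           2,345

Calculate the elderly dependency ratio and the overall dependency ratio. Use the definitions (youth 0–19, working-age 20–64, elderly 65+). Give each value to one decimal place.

0–19: 1,742 + 1,951 + 1,641 + 1,653 = 6,987
20–64: 4,412 + 3,042 + 4,356 + 3,006 + 4,332 + 3,587 + 3,413 + 4,076 + 4,088 = 34,312
65+: 6,126 + 2,345 = 8,471
Old-age dependency ratio = 8,471 / 34,312 × 100 = 24.7
Total dependency ratio = (6,987 + 8,471) / 34,312 × 100 = 15,458 / 34,312 × 100 = 45.1

Old-age dependency ratio: 24.7
Total dependency ratio: 45.1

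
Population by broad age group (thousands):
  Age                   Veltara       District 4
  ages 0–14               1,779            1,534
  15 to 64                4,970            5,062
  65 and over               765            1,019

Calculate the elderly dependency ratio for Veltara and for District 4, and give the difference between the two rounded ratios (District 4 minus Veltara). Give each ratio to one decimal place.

Veltara: 15.4
District 4: 20.1
Difference: +4.7

Veltara: 765 / 4,970 × 100 = 15.4
District 4: 1,019 / 5,062 × 100 = 20.1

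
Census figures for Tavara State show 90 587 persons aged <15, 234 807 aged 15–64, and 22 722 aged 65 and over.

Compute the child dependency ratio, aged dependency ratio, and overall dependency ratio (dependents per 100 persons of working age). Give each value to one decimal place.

Youth dependency ratio = 90 587 / 234 807 × 100 = 38.6
Old-age dependency ratio = 22 722 / 234 807 × 100 = 9.7
Total dependency ratio = (90 587 + 22 722) / 234 807 × 100 = 113 309 / 234 807 × 100 = 48.3

Youth dependency ratio: 38.6
Old-age dependency ratio: 9.7
Total dependency ratio: 48.3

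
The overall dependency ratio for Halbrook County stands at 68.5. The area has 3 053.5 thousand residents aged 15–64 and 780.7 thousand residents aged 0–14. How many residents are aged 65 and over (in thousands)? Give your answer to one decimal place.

Aged 65 and over: 1 310.9

Total dependency ratio = (youth + elderly) / working-age × 100
68.5 = (780.7 + E) / 3 053.5 × 100
⇒ 1 310.9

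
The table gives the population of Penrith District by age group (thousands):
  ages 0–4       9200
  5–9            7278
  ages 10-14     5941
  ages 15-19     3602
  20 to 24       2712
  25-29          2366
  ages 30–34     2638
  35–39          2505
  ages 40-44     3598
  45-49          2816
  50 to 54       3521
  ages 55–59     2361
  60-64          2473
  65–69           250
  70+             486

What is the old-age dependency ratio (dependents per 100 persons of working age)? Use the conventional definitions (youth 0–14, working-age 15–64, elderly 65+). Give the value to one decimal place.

0–14: 9200 + 7278 + 5941 = 22419
15–64: 3602 + 2712 + 2366 + 2638 + 2505 + 3598 + 2816 + 3521 + 2361 + 2473 = 28592
65+: 250 + 486 = 736
Old-age dependency ratio = 736 / 28592 × 100 = 2.6

Old-age dependency ratio: 2.6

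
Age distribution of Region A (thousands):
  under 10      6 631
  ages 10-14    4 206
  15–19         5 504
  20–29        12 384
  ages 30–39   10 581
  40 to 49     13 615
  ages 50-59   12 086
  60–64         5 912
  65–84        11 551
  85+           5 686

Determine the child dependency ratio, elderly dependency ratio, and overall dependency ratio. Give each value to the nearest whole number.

0–14: 6 631 + 4 206 = 10 837
15–64: 5 504 + 12 384 + 10 581 + 13 615 + 12 086 + 5 912 = 60 082
65+: 11 551 + 5 686 = 17 237
Youth dependency ratio = 10 837 / 60 082 × 100 = 18
Old-age dependency ratio = 17 237 / 60 082 × 100 = 29
Total dependency ratio = (10 837 + 17 237) / 60 082 × 100 = 28 074 / 60 082 × 100 = 47

Youth dependency ratio: 18
Old-age dependency ratio: 29
Total dependency ratio: 47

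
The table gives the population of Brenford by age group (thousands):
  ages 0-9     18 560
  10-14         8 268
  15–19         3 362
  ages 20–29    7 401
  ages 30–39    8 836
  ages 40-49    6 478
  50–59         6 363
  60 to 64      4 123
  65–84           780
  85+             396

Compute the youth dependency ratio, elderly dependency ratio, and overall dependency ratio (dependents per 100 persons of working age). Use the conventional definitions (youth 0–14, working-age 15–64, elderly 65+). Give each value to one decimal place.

Youth dependency ratio: 73.4
Old-age dependency ratio: 3.2
Total dependency ratio: 76.6

0–14: 18 560 + 8 268 = 26 828
15–64: 3 362 + 7 401 + 8 836 + 6 478 + 6 363 + 4 123 = 36 563
65+: 780 + 396 = 1 176
Youth dependency ratio = 26 828 / 36 563 × 100 = 73.4
Old-age dependency ratio = 1 176 / 36 563 × 100 = 3.2
Total dependency ratio = (26 828 + 1 176) / 36 563 × 100 = 28 004 / 36 563 × 100 = 76.6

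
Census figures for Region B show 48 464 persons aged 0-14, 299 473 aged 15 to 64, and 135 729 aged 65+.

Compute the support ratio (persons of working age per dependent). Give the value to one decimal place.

Support ratio = 299 473 / (48 464 + 135 729) = 299 473 / 184 193 = 1.6

Support ratio: 1.6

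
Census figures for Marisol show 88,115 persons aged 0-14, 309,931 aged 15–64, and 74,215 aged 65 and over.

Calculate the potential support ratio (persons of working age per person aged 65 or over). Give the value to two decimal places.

Potential support ratio: 4.18

Potential support ratio = 309,931 / 74,215 = 4.18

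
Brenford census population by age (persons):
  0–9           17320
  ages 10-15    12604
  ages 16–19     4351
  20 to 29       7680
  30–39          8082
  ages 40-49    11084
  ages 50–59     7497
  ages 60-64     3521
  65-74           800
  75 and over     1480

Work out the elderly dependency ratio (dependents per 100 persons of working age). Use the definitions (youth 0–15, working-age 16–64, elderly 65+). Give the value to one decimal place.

0–15: 17320 + 12604 = 29924
16–64: 4351 + 7680 + 8082 + 11084 + 7497 + 3521 = 42215
65+: 800 + 1480 = 2280
Old-age dependency ratio = 2280 / 42215 × 100 = 5.4

Old-age dependency ratio: 5.4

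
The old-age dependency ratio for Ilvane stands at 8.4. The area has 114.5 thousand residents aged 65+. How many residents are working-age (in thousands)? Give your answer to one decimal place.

Working-age: 1,363.1

Old-age dependency ratio = elderly / working-age × 100
8.4 = 114.5 / W × 100
⇒ 1,363.1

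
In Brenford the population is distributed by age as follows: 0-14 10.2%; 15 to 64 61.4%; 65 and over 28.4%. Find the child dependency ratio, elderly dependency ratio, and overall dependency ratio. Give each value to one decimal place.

Youth dependency ratio: 16.6
Old-age dependency ratio: 46.3
Total dependency ratio: 62.9

Youth dependency ratio = 10.2 / 61.4 × 100 = 16.6
Old-age dependency ratio = 28.4 / 61.4 × 100 = 46.3
Total dependency ratio = (10.2 + 28.4) / 61.4 × 100 = 38.6 / 61.4 × 100 = 62.9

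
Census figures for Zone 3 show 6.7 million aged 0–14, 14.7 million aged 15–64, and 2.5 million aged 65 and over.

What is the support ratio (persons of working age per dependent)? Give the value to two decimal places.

Support ratio: 1.60

Support ratio = 14.7 / (6.7 + 2.5) = 14.7 / 9.2 = 1.60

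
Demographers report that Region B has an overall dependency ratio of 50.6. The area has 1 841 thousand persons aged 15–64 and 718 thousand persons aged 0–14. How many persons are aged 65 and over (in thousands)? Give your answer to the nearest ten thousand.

Aged 65 and over: 210

Total dependency ratio = (youth + elderly) / working-age × 100
50.6 = (718 + E) / 1 841 × 100
⇒ 210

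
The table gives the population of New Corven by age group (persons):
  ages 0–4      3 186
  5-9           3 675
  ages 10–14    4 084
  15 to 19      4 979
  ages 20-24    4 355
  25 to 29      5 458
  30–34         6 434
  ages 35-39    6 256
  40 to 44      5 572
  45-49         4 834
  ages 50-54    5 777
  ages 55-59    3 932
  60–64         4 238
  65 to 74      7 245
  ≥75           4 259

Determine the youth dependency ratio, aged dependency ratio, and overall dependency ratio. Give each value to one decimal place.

Youth dependency ratio: 21.1
Old-age dependency ratio: 22.2
Total dependency ratio: 43.3

0–14: 3 186 + 3 675 + 4 084 = 10 945
15–64: 4 979 + 4 355 + 5 458 + 6 434 + 6 256 + 5 572 + 4 834 + 5 777 + 3 932 + 4 238 = 51 835
65+: 7 245 + 4 259 = 11 504
Youth dependency ratio = 10 945 / 51 835 × 100 = 21.1
Old-age dependency ratio = 11 504 / 51 835 × 100 = 22.2
Total dependency ratio = (10 945 + 11 504) / 51 835 × 100 = 22 449 / 51 835 × 100 = 43.3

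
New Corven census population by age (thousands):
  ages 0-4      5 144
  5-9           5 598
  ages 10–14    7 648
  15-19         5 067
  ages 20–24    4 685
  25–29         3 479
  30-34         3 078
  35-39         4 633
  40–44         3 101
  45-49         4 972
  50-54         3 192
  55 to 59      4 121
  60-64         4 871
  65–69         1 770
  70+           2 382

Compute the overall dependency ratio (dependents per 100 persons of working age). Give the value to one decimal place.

Total dependency ratio: 54.7

0–14: 5 144 + 5 598 + 7 648 = 18 390
15–64: 5 067 + 4 685 + 3 479 + 3 078 + 4 633 + 3 101 + 4 972 + 3 192 + 4 121 + 4 871 = 41 199
65+: 1 770 + 2 382 = 4 152
Total dependency ratio = (18 390 + 4 152) / 41 199 × 100 = 22 542 / 41 199 × 100 = 54.7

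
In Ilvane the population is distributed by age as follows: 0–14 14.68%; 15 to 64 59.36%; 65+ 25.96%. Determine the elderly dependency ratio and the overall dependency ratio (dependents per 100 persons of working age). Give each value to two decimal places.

Old-age dependency ratio = 25.96 / 59.36 × 100 = 43.73
Total dependency ratio = (14.68 + 25.96) / 59.36 × 100 = 40.64 / 59.36 × 100 = 68.46

Old-age dependency ratio: 43.73
Total dependency ratio: 68.46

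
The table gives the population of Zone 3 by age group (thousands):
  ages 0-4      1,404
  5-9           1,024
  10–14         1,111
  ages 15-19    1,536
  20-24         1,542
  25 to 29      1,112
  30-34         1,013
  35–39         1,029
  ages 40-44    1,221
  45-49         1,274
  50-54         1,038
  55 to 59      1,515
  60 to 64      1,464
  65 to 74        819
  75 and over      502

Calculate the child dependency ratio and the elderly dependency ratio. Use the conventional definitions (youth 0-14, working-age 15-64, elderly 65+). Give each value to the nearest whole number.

Youth dependency ratio: 28
Old-age dependency ratio: 10

0–14: 1,404 + 1,024 + 1,111 = 3,539
15–64: 1,536 + 1,542 + 1,112 + 1,013 + 1,029 + 1,221 + 1,274 + 1,038 + 1,515 + 1,464 = 12,744
65+: 819 + 502 = 1,321
Youth dependency ratio = 3,539 / 12,744 × 100 = 28
Old-age dependency ratio = 1,321 / 12,744 × 100 = 10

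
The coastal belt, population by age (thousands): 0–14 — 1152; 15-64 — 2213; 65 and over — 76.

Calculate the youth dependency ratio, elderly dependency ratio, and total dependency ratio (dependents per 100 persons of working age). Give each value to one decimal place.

Youth dependency ratio: 52.1
Old-age dependency ratio: 3.4
Total dependency ratio: 55.5

Youth dependency ratio = 1152 / 2213 × 100 = 52.1
Old-age dependency ratio = 76 / 2213 × 100 = 3.4
Total dependency ratio = (1152 + 76) / 2213 × 100 = 1228 / 2213 × 100 = 55.5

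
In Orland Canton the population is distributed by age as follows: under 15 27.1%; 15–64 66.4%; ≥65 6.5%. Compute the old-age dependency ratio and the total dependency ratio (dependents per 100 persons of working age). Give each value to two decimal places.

Old-age dependency ratio = 6.5 / 66.4 × 100 = 9.79
Total dependency ratio = (27.1 + 6.5) / 66.4 × 100 = 33.6 / 66.4 × 100 = 50.60

Old-age dependency ratio: 9.79
Total dependency ratio: 50.60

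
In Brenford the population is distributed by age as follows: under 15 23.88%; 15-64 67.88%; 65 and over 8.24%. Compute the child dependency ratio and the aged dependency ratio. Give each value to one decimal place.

Youth dependency ratio = 23.88 / 67.88 × 100 = 35.2
Old-age dependency ratio = 8.24 / 67.88 × 100 = 12.1

Youth dependency ratio: 35.2
Old-age dependency ratio: 12.1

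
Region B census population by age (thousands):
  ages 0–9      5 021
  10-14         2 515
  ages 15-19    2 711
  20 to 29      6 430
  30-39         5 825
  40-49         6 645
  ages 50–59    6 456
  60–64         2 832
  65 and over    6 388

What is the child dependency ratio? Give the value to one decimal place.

Youth dependency ratio: 24.4

0–14: 5 021 + 2 515 = 7 536
15–64: 2 711 + 6 430 + 5 825 + 6 645 + 6 456 + 2 832 = 30 899
65+: 6 388
Youth dependency ratio = 7 536 / 30 899 × 100 = 24.4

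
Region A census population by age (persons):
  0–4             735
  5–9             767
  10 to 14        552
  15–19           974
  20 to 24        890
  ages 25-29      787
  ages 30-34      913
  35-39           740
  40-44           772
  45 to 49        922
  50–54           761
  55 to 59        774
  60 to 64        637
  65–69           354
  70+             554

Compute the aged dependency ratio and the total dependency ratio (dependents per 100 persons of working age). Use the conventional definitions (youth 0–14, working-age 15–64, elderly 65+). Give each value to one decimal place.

Old-age dependency ratio: 11.1
Total dependency ratio: 36.3

0–14: 735 + 767 + 552 = 2 054
15–64: 974 + 890 + 787 + 913 + 740 + 772 + 922 + 761 + 774 + 637 = 8 170
65+: 354 + 554 = 908
Old-age dependency ratio = 908 / 8 170 × 100 = 11.1
Total dependency ratio = (2 054 + 908) / 8 170 × 100 = 2 962 / 8 170 × 100 = 36.3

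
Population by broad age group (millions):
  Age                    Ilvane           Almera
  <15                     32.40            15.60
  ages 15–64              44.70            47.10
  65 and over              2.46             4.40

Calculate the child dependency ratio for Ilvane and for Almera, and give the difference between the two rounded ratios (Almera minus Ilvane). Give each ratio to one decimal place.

Ilvane: 32.40 / 44.70 × 100 = 72.5
Almera: 15.60 / 47.10 × 100 = 33.1

Ilvane: 72.5
Almera: 33.1
Difference: -39.4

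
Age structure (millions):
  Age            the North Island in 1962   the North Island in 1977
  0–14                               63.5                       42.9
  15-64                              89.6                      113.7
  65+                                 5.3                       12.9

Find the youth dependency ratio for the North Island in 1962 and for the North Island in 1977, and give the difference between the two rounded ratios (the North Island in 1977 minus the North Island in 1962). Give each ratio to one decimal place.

the North Island in 1962: 70.9
the North Island in 1977: 37.7
Difference: -33.2

the North Island in 1962: 63.5 / 89.6 × 100 = 70.9
the North Island in 1977: 42.9 / 113.7 × 100 = 37.7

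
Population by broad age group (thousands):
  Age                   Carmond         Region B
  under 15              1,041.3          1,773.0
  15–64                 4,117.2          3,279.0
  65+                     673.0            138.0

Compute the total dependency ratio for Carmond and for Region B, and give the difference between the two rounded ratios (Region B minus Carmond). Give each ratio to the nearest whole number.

Carmond: (1,041.3 + 673.0) / 4,117.2 × 100 = 1,714.3 / 4,117.2 × 100 = 42
Region B: (1,773.0 + 138.0) / 3,279.0 × 100 = 1,911.0 / 3,279.0 × 100 = 58

Carmond: 42
Region B: 58
Difference: +16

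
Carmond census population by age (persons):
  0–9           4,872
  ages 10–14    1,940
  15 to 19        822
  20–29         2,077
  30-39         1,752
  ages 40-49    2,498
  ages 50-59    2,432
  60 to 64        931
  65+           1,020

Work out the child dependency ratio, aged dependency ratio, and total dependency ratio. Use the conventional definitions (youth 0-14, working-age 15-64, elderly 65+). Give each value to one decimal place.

0–14: 4,872 + 1,940 = 6,812
15–64: 822 + 2,077 + 1,752 + 2,498 + 2,432 + 931 = 10,512
65+: 1,020
Youth dependency ratio = 6,812 / 10,512 × 100 = 64.8
Old-age dependency ratio = 1,020 / 10,512 × 100 = 9.7
Total dependency ratio = (6,812 + 1,020) / 10,512 × 100 = 7,832 / 10,512 × 100 = 74.5

Youth dependency ratio: 64.8
Old-age dependency ratio: 9.7
Total dependency ratio: 74.5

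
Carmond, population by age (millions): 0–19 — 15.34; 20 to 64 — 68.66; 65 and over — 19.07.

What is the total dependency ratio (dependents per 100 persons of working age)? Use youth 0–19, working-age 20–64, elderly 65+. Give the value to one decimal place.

Total dependency ratio: 50.1

Total dependency ratio = (15.34 + 19.07) / 68.66 × 100 = 34.41 / 68.66 × 100 = 50.1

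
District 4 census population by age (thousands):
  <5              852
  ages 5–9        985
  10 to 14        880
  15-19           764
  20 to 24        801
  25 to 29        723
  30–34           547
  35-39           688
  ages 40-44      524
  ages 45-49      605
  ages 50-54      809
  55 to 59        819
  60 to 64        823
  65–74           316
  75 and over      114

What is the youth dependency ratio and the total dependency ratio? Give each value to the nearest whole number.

0–14: 852 + 985 + 880 = 2717
15–64: 764 + 801 + 723 + 547 + 688 + 524 + 605 + 809 + 819 + 823 = 7103
65+: 316 + 114 = 430
Youth dependency ratio = 2717 / 7103 × 100 = 38
Total dependency ratio = (2717 + 430) / 7103 × 100 = 3147 / 7103 × 100 = 44

Youth dependency ratio: 38
Total dependency ratio: 44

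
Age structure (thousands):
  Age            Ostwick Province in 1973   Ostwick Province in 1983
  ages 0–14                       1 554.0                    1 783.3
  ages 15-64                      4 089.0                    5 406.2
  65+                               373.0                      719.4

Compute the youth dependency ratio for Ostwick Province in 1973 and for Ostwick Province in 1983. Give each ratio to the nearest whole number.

Ostwick Province in 1973: 1 554.0 / 4 089.0 × 100 = 38
Ostwick Province in 1983: 1 783.3 / 5 406.2 × 100 = 33

Ostwick Province in 1973: 38
Ostwick Province in 1983: 33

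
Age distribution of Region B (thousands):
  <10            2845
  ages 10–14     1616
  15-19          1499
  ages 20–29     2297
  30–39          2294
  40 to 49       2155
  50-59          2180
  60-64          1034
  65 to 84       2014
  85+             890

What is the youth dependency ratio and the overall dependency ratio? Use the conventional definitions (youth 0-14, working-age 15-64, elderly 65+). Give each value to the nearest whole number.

Youth dependency ratio: 39
Total dependency ratio: 64

0–14: 2845 + 1616 = 4461
15–64: 1499 + 2297 + 2294 + 2155 + 2180 + 1034 = 11459
65+: 2014 + 890 = 2904
Youth dependency ratio = 4461 / 11459 × 100 = 39
Total dependency ratio = (4461 + 2904) / 11459 × 100 = 7365 / 11459 × 100 = 64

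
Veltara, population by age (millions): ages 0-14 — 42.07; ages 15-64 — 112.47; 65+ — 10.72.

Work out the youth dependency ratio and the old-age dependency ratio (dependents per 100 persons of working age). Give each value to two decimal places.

Youth dependency ratio: 37.41
Old-age dependency ratio: 9.53

Youth dependency ratio = 42.07 / 112.47 × 100 = 37.41
Old-age dependency ratio = 10.72 / 112.47 × 100 = 9.53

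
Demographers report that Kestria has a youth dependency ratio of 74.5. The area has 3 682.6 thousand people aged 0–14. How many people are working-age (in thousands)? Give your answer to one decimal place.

Youth dependency ratio = youth / working-age × 100
74.5 = 3 682.6 / W × 100
⇒ 4 943.1

Working-age: 4 943.1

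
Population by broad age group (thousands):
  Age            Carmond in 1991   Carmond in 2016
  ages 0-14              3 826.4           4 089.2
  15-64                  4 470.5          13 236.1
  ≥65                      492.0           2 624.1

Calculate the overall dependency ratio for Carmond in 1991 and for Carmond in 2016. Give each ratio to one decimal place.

Carmond in 1991: 96.6
Carmond in 2016: 50.7

Carmond in 1991: (3 826.4 + 492.0) / 4 470.5 × 100 = 4 318.4 / 4 470.5 × 100 = 96.6
Carmond in 2016: (4 089.2 + 2 624.1) / 13 236.1 × 100 = 6 713.3 / 13 236.1 × 100 = 50.7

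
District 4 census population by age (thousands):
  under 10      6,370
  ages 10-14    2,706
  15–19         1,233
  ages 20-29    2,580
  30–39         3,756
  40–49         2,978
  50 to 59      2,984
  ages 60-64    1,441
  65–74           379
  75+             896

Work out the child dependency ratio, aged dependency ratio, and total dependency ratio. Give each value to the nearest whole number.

Youth dependency ratio: 61
Old-age dependency ratio: 9
Total dependency ratio: 69

0–14: 6,370 + 2,706 = 9,076
15–64: 1,233 + 2,580 + 3,756 + 2,978 + 2,984 + 1,441 = 14,972
65+: 379 + 896 = 1,275
Youth dependency ratio = 9,076 / 14,972 × 100 = 61
Old-age dependency ratio = 1,275 / 14,972 × 100 = 9
Total dependency ratio = (9,076 + 1,275) / 14,972 × 100 = 10,351 / 14,972 × 100 = 69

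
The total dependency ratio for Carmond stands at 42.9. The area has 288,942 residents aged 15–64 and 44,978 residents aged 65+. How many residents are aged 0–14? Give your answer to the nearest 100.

Total dependency ratio = (youth + elderly) / working-age × 100
42.9 = (Y + 44,978) / 288,942 × 100
⇒ 79,000

Aged 0–14: 79,000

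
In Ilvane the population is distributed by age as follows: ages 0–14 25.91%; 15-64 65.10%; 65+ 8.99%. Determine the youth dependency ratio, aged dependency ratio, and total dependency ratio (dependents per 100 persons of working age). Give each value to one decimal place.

Youth dependency ratio: 39.8
Old-age dependency ratio: 13.8
Total dependency ratio: 53.6

Youth dependency ratio = 25.91 / 65.10 × 100 = 39.8
Old-age dependency ratio = 8.99 / 65.10 × 100 = 13.8
Total dependency ratio = (25.91 + 8.99) / 65.10 × 100 = 34.90 / 65.10 × 100 = 53.6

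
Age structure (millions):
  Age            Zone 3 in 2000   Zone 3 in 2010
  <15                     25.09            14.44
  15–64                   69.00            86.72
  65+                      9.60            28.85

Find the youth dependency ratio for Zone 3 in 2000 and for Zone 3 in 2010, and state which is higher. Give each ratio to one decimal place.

Zone 3 in 2000: 36.4
Zone 3 in 2010: 16.7
Higher: Zone 3 in 2000

Zone 3 in 2000: 25.09 / 69.00 × 100 = 36.4
Zone 3 in 2010: 14.44 / 86.72 × 100 = 16.7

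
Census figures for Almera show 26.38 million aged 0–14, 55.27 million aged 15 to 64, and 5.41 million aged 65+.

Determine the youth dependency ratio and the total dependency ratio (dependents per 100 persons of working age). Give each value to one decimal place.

Youth dependency ratio = 26.38 / 55.27 × 100 = 47.7
Total dependency ratio = (26.38 + 5.41) / 55.27 × 100 = 31.79 / 55.27 × 100 = 57.5

Youth dependency ratio: 47.7
Total dependency ratio: 57.5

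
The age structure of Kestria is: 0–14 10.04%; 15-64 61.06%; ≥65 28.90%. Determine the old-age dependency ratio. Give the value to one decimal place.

Old-age dependency ratio = 28.90 / 61.06 × 100 = 47.3

Old-age dependency ratio: 47.3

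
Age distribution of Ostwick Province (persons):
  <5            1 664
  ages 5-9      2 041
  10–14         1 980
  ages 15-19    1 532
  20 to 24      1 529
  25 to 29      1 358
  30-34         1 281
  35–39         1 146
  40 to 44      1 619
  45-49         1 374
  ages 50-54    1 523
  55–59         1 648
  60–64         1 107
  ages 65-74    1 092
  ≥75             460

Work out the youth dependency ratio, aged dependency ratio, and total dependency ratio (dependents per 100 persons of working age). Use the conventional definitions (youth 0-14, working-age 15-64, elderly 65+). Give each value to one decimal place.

Youth dependency ratio: 40.3
Old-age dependency ratio: 11.0
Total dependency ratio: 51.3

0–14: 1 664 + 2 041 + 1 980 = 5 685
15–64: 1 532 + 1 529 + 1 358 + 1 281 + 1 146 + 1 619 + 1 374 + 1 523 + 1 648 + 1 107 = 14 117
65+: 1 092 + 460 = 1 552
Youth dependency ratio = 5 685 / 14 117 × 100 = 40.3
Old-age dependency ratio = 1 552 / 14 117 × 100 = 11.0
Total dependency ratio = (5 685 + 1 552) / 14 117 × 100 = 7 237 / 14 117 × 100 = 51.3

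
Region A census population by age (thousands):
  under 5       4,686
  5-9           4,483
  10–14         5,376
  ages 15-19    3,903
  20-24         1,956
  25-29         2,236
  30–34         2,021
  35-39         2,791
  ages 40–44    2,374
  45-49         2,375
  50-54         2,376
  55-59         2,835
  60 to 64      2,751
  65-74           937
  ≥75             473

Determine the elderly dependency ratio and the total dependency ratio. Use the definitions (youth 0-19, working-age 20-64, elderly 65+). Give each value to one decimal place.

0–19: 4,686 + 4,483 + 5,376 + 3,903 = 18,448
20–64: 1,956 + 2,236 + 2,021 + 2,791 + 2,374 + 2,375 + 2,376 + 2,835 + 2,751 = 21,715
65+: 937 + 473 = 1,410
Old-age dependency ratio = 1,410 / 21,715 × 100 = 6.5
Total dependency ratio = (18,448 + 1,410) / 21,715 × 100 = 19,858 / 21,715 × 100 = 91.4

Old-age dependency ratio: 6.5
Total dependency ratio: 91.4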